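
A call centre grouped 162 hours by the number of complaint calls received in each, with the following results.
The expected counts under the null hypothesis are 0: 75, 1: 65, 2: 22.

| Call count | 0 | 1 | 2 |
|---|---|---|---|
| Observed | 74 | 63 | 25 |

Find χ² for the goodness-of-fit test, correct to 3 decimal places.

0.484

χ² = (74−75)²/75 + (63−65)²/65 + (25−22)²/22
   = 0.0133 + 0.0615 + 0.4091
Sum = 0.484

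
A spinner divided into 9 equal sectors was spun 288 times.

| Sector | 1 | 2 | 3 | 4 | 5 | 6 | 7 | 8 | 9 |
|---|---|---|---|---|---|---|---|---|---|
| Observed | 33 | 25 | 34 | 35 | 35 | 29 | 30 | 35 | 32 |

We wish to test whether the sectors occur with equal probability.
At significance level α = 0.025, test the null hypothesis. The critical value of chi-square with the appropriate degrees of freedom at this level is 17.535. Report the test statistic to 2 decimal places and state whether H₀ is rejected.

2.94; do not reject

Expected count for each of the 9 categories: 288/9 = 32.
1: (33 − 32)²/32 = 1/32 = 0.031
2: (25 − 32)²/32 = 49/32 = 1.531
3: (34 − 32)²/32 = 4/32 = 0.125
4: (35 − 32)²/32 = 9/32 = 0.281
5: (35 − 32)²/32 = 9/32 = 0.281
6: (29 − 32)²/32 = 9/32 = 0.281
7: (30 − 32)²/32 = 4/32 = 0.125
8: (35 − 32)²/32 = 9/32 = 0.281
9: (32 − 32)²/32 = 0/32 = 0.000
Sum = 2.94
df = 8. Since 2.94 < 17.535, we do not reject H₀.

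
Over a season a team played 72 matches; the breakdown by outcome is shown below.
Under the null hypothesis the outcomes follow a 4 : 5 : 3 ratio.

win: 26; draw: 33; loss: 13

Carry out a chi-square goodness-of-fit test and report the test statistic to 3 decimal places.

1.856

Ratio total = 12. Expected counts: 72×4/12 = 24, 72×5/12 = 30, 72×3/12 = 18.
cat         O        E   (O−E)²/E
win        26       24     0.1667
draw       33       30     0.3000
loss       13       18     1.3889
Sum = 1.856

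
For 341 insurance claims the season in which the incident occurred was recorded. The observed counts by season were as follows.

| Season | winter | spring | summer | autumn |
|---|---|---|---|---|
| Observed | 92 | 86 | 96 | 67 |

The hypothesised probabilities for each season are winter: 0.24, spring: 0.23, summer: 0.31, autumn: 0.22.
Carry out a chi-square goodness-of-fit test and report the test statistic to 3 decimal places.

Expected counts E_i = n·p_i: 341×0.24 = 81.84, 341×0.23 = 78.43, 341×0.31 = 105.71, 341×0.22 = 75.02.
χ² = (92−81.84)²/81.84 + (86−78.43)²/78.43 + (96−105.71)²/105.71 + (67−75.02)²/75.02
   = 1.2613 + 0.7307 + 0.8919 + 0.8574
Sum = 3.741

3.741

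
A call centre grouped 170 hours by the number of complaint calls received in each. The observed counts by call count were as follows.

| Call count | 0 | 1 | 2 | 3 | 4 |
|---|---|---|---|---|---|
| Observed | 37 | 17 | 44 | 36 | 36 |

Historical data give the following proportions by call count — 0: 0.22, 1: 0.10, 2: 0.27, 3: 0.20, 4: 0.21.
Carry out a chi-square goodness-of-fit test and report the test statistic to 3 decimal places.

0.203

Expected counts E_i = n·p_i: 170×0.22 = 37.4, 170×0.10 = 17, 170×0.27 = 45.9, 170×0.20 = 34, 170×0.21 = 35.7.
cat         O        E   (O−E)²/E
0          37     37.4     0.0043
1          17       17     0.0000
2          44     45.9     0.0786
3          36       34     0.1176
4          36     35.7     0.0025
Sum = 0.203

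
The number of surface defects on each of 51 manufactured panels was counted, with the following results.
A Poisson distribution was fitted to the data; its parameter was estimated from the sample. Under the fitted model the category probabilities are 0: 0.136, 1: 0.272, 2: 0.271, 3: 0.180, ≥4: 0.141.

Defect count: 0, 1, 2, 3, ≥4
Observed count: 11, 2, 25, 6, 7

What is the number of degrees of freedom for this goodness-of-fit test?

3

There are k = 5 categories and 1 parameter estimated from the data, so df = 5 − 1 − 1 = 3.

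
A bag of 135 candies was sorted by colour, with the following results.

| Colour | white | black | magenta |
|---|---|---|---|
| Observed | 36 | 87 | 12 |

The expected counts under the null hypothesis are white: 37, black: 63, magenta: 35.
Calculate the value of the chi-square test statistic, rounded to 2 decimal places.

24.28

cat          O        E   (O−E)²/E
white       36       37      0.027
black       87       63      9.143
magenta     12       35     15.114
Sum = 24.28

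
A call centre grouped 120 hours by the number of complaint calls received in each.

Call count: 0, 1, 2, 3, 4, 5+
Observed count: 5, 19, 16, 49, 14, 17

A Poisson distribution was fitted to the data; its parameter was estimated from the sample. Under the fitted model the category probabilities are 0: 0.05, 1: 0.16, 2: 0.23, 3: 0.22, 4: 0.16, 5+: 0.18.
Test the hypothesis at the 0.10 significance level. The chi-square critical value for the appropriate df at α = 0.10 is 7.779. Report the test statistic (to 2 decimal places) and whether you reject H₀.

Expected counts E_i = n·p_i: 120×0.05 = 6, 120×0.16 = 19.2, 120×0.23 = 27.6, 120×0.22 = 26.4, 120×0.16 = 19.2, 120×0.18 = 21.6.
cat         O        E   (O−E)²/E
0           5        6      0.167
1          19     19.2      0.002
2          16     27.6      4.875
3          49     26.4     19.347
4          14     19.2      1.408
5+         17     21.6      0.980
Sum = 26.78
df = 4. Since 26.78 > 7.779, we reject H₀.

26.78; reject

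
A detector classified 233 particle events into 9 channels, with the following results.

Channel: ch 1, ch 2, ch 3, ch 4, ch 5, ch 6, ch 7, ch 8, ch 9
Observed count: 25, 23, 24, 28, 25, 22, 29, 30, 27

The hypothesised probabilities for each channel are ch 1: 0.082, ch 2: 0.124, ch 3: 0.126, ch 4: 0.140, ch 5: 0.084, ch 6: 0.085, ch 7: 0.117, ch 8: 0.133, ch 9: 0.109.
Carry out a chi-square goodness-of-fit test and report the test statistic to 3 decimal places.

6.644

Expected counts E_i = n·p_i: 233×0.082 = 19.106, 233×0.124 = 28.892, 233×0.126 = 29.358, 233×0.140 = 32.62, 233×0.084 = 19.572, 233×0.085 = 19.805, 233×0.117 = 27.261, 233×0.133 = 30.989, 233×0.109 = 25.397.
ch 1: (25 − 19.106)²/19.106 = 34.739236/19.106 = 1.8182
ch 2: (23 − 28.892)²/28.892 = 34.715664/28.892 = 1.2016
ch 3: (24 − 29.358)²/29.358 = 28.708164/29.358 = 0.9779
ch 4: (28 − 32.62)²/32.62 = 21.3444/32.62 = 0.6543
ch 5: (25 − 19.572)²/19.572 = 29.463184/19.572 = 1.5054
ch 6: (22 − 19.805)²/19.805 = 4.818025/19.805 = 0.2433
ch 7: (29 − 27.261)²/27.261 = 3.024121/27.261 = 0.1109
ch 8: (30 − 30.989)²/30.989 = 0.978121/30.989 = 0.0316
ch 9: (27 − 25.397)²/25.397 = 2.569609/25.397 = 0.1012
Sum = 6.644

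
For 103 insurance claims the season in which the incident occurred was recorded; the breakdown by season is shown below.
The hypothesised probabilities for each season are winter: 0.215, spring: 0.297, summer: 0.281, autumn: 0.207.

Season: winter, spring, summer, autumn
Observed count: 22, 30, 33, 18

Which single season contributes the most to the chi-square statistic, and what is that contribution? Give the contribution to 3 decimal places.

summer, 0.569

Expected counts E_i = n·p_i: 103×0.215 = 22.145, 103×0.297 = 30.591, 103×0.281 = 28.943, 103×0.207 = 21.321.
χ² = (22−22.145)²/22.145 + (30−30.591)²/30.591 + (33−28.943)²/28.943 + (18−21.321)²/21.321
   = 0.0009 + 0.0114 + 0.5687 + 0.5173
The largest term is for summer: 0.569.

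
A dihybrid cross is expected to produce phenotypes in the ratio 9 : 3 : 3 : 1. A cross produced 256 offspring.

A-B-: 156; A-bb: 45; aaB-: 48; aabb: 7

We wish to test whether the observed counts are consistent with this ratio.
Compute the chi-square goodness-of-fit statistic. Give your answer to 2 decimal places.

Ratio total = 16. Expected counts: 256×9/16 = 144, 256×3/16 = 48, 256×3/16 = 48, 256×1/16 = 16.
cat         O        E   (O−E)²/E
A-B-      156      144      1.000
A-bb       45       48      0.188
aaB-       48       48      0.000
aabb        7       16      5.063
Sum = 6.25

6.25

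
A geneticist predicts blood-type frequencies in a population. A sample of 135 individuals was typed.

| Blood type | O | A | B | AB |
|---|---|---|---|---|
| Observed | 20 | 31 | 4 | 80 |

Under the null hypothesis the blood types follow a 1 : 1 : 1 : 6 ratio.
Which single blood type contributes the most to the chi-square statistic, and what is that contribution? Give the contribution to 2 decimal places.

A, 17.07

Ratio total = 9. Expected counts: 135×1/9 = 15, 135×1/9 = 15, 135×1/9 = 15, 135×6/9 = 90.
O: (20 − 15)²/15 = 25/15 = 1.667
A: (31 − 15)²/15 = 256/15 = 17.067
B: (4 − 15)²/15 = 121/15 = 8.067
AB: (80 − 90)²/90 = 100/90 = 1.111
The largest term is for A: 17.07.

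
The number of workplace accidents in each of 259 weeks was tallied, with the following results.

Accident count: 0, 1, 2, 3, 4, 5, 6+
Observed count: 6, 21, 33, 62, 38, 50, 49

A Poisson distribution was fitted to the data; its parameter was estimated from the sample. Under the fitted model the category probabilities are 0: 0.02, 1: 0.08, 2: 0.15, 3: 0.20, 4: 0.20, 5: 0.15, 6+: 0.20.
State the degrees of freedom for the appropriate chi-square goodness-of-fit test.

There are k = 7 categories and 1 parameter estimated from the data, so df = 7 − 1 − 1 = 5.

5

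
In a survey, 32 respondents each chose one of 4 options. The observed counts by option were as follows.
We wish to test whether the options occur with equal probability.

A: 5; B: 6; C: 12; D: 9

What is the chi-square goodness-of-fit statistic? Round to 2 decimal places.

3.75

Expected count for each of the 4 categories: 32/4 = 8.
χ² = (5−8)²/8 + (6−8)²/8 + (12−8)²/8 + (9−8)²/8
   = 1.125 + 0.500 + 2.000 + 0.125
Sum = 3.75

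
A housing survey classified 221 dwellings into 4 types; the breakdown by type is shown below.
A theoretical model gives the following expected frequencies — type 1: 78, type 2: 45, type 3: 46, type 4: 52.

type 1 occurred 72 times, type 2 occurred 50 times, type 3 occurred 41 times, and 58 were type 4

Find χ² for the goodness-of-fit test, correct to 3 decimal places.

2.253

type 1: (72 − 78)²/78 = 36/78 = 0.4615
type 2: (50 − 45)²/45 = 25/45 = 0.5556
type 3: (41 − 46)²/46 = 25/46 = 0.5435
type 4: (58 − 52)²/52 = 36/52 = 0.6923
Sum = 2.253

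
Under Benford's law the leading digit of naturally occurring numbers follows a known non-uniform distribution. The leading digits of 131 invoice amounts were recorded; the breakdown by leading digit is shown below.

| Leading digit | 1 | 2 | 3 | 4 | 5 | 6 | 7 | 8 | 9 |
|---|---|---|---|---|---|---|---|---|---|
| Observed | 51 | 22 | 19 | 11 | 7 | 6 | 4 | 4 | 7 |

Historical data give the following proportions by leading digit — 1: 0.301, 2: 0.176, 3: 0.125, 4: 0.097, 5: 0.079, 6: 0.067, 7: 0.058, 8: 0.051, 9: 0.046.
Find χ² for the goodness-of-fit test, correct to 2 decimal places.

8.99

Expected counts E_i = n·p_i: 131×0.301 = 39.431, 131×0.176 = 23.056, 131×0.125 = 16.375, 131×0.097 = 12.707, 131×0.079 = 10.349, 131×0.067 = 8.777, 131×0.058 = 7.598, 131×0.051 = 6.681, 131×0.046 = 6.026.
cat         O        E   (O−E)²/E
1          51   39.431      3.394
2          22   23.056      0.048
3          19   16.375      0.421
4          11   12.707      0.229
5           7   10.349      1.084
6           6    8.777      0.879
7           4    7.598      1.704
8           4    6.681      1.076
9           7    6.026      0.157
Sum = 8.99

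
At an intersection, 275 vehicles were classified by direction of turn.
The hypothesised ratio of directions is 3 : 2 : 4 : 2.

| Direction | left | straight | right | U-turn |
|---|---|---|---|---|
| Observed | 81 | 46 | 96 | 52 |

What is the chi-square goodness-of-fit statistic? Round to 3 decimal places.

1.040

Ratio total = 11. Expected counts: 275×3/11 = 75, 275×2/11 = 50, 275×4/11 = 100, 275×2/11 = 50.
χ² = (81−75)²/75 + (46−50)²/50 + (96−100)²/100 + (52−50)²/50
   = 0.4800 + 0.3200 + 0.1600 + 0.0800
Sum = 1.040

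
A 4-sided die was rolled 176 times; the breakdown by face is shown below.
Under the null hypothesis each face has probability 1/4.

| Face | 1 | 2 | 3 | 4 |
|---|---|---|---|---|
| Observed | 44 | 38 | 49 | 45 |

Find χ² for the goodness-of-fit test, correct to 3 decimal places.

1.409

Under H₀ each category has probability 1/4, so each expected count is 176/4 = 44.
χ² = (44−44)²/44 + (38−44)²/44 + (49−44)²/44 + (45−44)²/44
   = 0.0000 + 0.8182 + 0.5682 + 0.0227
Sum = 1.409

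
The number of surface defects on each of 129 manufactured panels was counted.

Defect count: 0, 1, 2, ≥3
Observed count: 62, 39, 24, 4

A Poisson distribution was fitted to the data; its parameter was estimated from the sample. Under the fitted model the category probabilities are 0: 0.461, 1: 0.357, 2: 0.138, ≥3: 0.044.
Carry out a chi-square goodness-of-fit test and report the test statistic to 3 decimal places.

3.841

Expected counts E_i = n·p_i: 129×0.461 = 59.469, 129×0.357 = 46.053, 129×0.138 = 17.802, 129×0.044 = 5.676.
χ² = (62−59.469)²/59.469 + (39−46.053)²/46.053 + (24−17.802)²/17.802 + (4−5.676)²/5.676
   = 0.1077 + 1.0802 + 2.1579 + 0.4949
Sum = 3.841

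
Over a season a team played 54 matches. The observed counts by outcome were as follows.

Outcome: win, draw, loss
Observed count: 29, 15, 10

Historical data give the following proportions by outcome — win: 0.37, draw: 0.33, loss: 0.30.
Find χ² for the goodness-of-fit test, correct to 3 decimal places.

6.891

Expected counts E_i = n·p_i: 54×0.37 = 19.98, 54×0.33 = 17.82, 54×0.30 = 16.2.
cat         O        E   (O−E)²/E
win        29    19.98     4.0721
draw       15    17.82     0.4463
loss       10     16.2     2.3728
Sum = 6.891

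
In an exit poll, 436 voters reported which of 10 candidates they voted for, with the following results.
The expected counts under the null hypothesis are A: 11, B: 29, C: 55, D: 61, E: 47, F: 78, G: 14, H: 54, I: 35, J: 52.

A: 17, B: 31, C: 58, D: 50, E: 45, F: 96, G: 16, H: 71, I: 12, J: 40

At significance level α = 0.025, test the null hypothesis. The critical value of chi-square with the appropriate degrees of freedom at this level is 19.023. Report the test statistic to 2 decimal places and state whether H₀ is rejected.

cat         O        E   (O−E)²/E
A          17       11      3.273
B          31       29      0.138
C          58       55      0.164
D          50       61      1.984
E          45       47      0.085
F          96       78      4.154
G          16       14      0.286
H          71       54      5.352
I          12       35     15.114
J          40       52      2.769
Sum = 33.32
df = 9. Since 33.32 > 19.023, we reject H₀.

33.32; reject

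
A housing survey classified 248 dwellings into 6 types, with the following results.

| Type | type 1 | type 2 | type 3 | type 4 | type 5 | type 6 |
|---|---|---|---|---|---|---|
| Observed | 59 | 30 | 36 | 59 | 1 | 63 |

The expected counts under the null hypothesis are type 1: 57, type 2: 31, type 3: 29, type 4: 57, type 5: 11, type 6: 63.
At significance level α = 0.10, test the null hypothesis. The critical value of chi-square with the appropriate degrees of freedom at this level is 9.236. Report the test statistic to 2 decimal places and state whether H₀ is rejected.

10.95; reject

χ² = (59−57)²/57 + (30−31)²/31 + (36−29)²/29 + (59−57)²/57 + (1−11)²/11 + (63−63)²/63
   = 0.070 + 0.032 + 1.690 + 0.070 + 9.091 + 0.000
Sum = 10.95
df = 5. Since 10.95 > 9.236, we reject H₀.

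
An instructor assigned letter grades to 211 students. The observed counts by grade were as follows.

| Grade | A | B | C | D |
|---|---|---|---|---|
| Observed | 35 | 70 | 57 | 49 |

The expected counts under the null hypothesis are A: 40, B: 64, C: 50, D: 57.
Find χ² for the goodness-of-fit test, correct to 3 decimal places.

3.290

cat         O        E   (O−E)²/E
A          35       40     0.6250
B          70       64     0.5625
C          57       50     0.9800
D          49       57     1.1228
Sum = 3.290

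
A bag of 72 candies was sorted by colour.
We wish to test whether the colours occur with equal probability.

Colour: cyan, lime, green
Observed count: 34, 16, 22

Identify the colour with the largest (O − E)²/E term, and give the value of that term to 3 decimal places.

Under H₀ each category has probability 1/3, so each expected count is 72/3 = 24.
cat         O        E   (O−E)²/E
cyan       34       24     4.1667
lime       16       24     2.6667
green      22       24     0.1667
The largest term is for cyan: 4.167.

cyan, 4.167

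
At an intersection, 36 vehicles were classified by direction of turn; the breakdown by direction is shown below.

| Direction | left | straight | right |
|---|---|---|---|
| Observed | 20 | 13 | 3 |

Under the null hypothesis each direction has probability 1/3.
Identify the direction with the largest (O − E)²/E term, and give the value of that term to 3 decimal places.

Under H₀ each category has probability 1/3, so each expected count is 36/3 = 12.
χ² = (20−12)²/12 + (13−12)²/12 + (3−12)²/12
   = 5.3333 + 0.0833 + 6.7500
The largest term is for right: 6.750.

right, 6.750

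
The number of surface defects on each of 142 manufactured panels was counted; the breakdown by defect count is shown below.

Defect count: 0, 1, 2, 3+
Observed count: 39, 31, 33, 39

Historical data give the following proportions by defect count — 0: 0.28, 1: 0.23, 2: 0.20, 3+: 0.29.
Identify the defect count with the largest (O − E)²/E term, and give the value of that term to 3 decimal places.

Expected counts E_i = n·p_i: 142×0.28 = 39.76, 142×0.23 = 32.66, 142×0.20 = 28.4, 142×0.29 = 41.18.
χ² = (39−39.76)²/39.76 + (31−32.66)²/32.66 + (33−28.4)²/28.4 + (39−41.18)²/41.18
   = 0.0145 + 0.0844 + 0.7451 + 0.1154
The largest term is for 2: 0.745.

2, 0.745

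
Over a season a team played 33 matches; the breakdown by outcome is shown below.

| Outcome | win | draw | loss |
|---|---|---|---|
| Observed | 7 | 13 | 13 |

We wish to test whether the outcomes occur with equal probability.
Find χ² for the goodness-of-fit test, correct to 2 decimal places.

Expected count for each of the 3 categories: 33/3 = 11.
win: (7 − 11)²/11 = 16/11 = 1.455
draw: (13 − 11)²/11 = 4/11 = 0.364
loss: (13 − 11)²/11 = 4/11 = 0.364
Sum = 2.18

2.18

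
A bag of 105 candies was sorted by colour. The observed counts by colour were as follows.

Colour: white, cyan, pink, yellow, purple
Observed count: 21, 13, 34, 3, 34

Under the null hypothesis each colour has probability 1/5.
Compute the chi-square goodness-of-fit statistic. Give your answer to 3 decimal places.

Under H₀ each category has probability 1/5, so each expected count is 105/5 = 21.
white: (21 − 21)²/21 = 0/21 = 0.0000
cyan: (13 − 21)²/21 = 64/21 = 3.0476
pink: (34 − 21)²/21 = 169/21 = 8.0476
yellow: (3 − 21)²/21 = 324/21 = 15.4286
purple: (34 − 21)²/21 = 169/21 = 8.0476
Sum = 34.571

34.571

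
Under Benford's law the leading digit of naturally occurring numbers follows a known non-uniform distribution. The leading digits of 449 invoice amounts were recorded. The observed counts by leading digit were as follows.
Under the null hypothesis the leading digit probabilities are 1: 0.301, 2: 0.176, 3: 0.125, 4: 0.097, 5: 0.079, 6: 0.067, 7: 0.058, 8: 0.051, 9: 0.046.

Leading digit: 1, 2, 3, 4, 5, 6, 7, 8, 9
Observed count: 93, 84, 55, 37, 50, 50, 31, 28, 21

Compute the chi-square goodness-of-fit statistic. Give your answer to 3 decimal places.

35.690

Expected counts E_i = n·p_i: 449×0.301 = 135.149, 449×0.176 = 79.024, 449×0.125 = 56.125, 449×0.097 = 43.553, 449×0.079 = 35.471, 449×0.067 = 30.083, 449×0.058 = 26.042, 449×0.051 = 22.899, 449×0.046 = 20.654.
cat         O        E   (O−E)²/E
1          93  135.149    13.1450
2          84   79.024     0.3133
3          55   56.125     0.0226
4          37   43.553     0.9860
5          50   35.471     5.9511
6          50   30.083    13.1864
7          31   26.042     0.9439
8          28   22.899     1.1363
9          21   20.654     0.0058
Sum = 35.690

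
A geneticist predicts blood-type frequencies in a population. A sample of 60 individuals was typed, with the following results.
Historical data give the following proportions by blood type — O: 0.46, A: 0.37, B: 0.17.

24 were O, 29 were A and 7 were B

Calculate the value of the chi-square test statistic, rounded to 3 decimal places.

Expected counts E_i = n·p_i: 60×0.46 = 27.6, 60×0.37 = 22.2, 60×0.17 = 10.2.
cat         O        E   (O−E)²/E
O          24     27.6     0.4696
A          29     22.2     2.0829
B           7     10.2     1.0039
Sum = 3.556

3.556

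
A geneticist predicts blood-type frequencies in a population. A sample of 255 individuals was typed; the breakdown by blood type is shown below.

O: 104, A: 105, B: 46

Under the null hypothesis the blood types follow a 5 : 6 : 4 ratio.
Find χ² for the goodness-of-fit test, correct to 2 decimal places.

Ratio total = 15. Expected counts: 255×5/15 = 85, 255×6/15 = 102, 255×4/15 = 68.
χ² = (104−85)²/85 + (105−102)²/102 + (46−68)²/68
   = 4.247 + 0.088 + 7.118
Sum = 11.45

11.45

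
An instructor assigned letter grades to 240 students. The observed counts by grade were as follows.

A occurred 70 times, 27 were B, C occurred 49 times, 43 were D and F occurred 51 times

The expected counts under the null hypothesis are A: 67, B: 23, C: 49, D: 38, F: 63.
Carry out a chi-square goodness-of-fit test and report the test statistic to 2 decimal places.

3.77

χ² = (70−67)²/67 + (27−23)²/23 + (49−49)²/49 + (43−38)²/38 + (51−63)²/63
   = 0.134 + 0.696 + 0.000 + 0.658 + 2.286
Sum = 3.77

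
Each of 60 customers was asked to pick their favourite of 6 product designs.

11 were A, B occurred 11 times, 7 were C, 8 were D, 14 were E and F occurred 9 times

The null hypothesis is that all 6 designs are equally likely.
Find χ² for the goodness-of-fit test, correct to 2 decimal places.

Expected count for each of the 6 categories: 60/6 = 10.
χ² = (11−10)²/10 + (11−10)²/10 + (7−10)²/10 + (8−10)²/10 + (14−10)²/10 + (9−10)²/10
   = 0.100 + 0.100 + 0.900 + 0.400 + 1.600 + 0.100
Sum = 3.20

3.20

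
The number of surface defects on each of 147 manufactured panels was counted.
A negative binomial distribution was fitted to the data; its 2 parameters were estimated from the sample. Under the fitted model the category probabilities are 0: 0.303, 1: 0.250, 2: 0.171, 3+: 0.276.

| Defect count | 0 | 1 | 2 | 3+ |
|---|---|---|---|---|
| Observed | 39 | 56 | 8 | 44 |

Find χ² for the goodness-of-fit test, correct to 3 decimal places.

Expected counts E_i = n·p_i: 147×0.303 = 44.541, 147×0.250 = 36.75, 147×0.171 = 25.137, 147×0.276 = 40.572.
0: (39 − 44.541)²/44.541 = 30.702681/44.541 = 0.6893
1: (56 − 36.75)²/36.75 = 370.5625/36.75 = 10.0833
2: (8 − 25.137)²/25.137 = 293.676769/25.137 = 11.6830
3+: (44 − 40.572)²/40.572 = 11.751184/40.572 = 0.2896
Sum = 22.745

22.745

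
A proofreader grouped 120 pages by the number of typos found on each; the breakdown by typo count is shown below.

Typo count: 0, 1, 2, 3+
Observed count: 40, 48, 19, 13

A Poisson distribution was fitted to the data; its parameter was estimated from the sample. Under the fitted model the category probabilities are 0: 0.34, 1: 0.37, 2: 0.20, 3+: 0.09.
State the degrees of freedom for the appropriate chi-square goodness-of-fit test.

2

There are k = 4 categories and 1 parameter estimated from the data, so df = 4 − 1 − 1 = 2.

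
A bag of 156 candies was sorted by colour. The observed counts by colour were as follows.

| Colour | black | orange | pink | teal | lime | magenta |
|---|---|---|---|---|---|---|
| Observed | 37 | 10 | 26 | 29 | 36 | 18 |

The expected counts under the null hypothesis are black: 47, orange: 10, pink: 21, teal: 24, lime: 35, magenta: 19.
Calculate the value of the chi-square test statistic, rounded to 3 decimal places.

4.441

black: (37 − 47)²/47 = 100/47 = 2.1277
orange: (10 − 10)²/10 = 0/10 = 0.0000
pink: (26 − 21)²/21 = 25/21 = 1.1905
teal: (29 − 24)²/24 = 25/24 = 1.0417
lime: (36 − 35)²/35 = 1/35 = 0.0286
magenta: (18 − 19)²/19 = 1/19 = 0.0526
Sum = 4.441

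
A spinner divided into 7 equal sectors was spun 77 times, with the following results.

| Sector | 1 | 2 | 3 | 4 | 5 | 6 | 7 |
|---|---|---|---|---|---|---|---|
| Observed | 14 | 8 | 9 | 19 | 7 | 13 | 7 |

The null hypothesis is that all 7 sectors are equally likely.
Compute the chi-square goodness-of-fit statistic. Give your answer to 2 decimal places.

Expected count for each of the 7 categories: 77/7 = 11.
χ² = (14−11)²/11 + (8−11)²/11 + (9−11)²/11 + (19−11)²/11 + (7−11)²/11 + (13−11)²/11 + (7−11)²/11
   = 0.818 + 0.818 + 0.364 + 5.818 + 1.455 + 0.364 + 1.455
Sum = 11.09

11.09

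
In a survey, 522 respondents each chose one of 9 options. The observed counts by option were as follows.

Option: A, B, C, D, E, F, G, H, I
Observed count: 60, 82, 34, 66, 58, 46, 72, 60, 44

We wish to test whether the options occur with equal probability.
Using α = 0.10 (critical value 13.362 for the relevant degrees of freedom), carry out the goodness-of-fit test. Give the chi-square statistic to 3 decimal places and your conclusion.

Under H₀ each category has probability 1/9, so each expected count is 522/9 = 58.
cat         O        E   (O−E)²/E
A          60       58     0.0690
B          82       58     9.9310
C          34       58     9.9310
D          66       58     1.1034
E          58       58     0.0000
F          46       58     2.4828
G          72       58     3.3793
H          60       58     0.0690
I          44       58     3.3793
Sum = 30.345
df = 8. Since 30.345 > 13.362, we reject H₀.

30.345; reject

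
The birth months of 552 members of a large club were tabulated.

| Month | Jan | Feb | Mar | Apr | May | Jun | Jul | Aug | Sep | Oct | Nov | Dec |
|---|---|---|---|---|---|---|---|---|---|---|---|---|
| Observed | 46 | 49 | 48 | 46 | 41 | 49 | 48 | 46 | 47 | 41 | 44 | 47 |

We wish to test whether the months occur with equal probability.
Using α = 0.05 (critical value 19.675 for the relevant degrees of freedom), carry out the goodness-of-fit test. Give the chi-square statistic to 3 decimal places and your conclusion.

1.783; do not reject

Expected count for each of the 12 categories: 552/12 = 46.
Jan: (46 − 46)²/46 = 0/46 = 0.0000
Feb: (49 − 46)²/46 = 9/46 = 0.1957
Mar: (48 − 46)²/46 = 4/46 = 0.0870
Apr: (46 − 46)²/46 = 0/46 = 0.0000
May: (41 − 46)²/46 = 25/46 = 0.5435
Jun: (49 − 46)²/46 = 9/46 = 0.1957
Jul: (48 − 46)²/46 = 4/46 = 0.0870
Aug: (46 − 46)²/46 = 0/46 = 0.0000
Sep: (47 − 46)²/46 = 1/46 = 0.0217
Oct: (41 − 46)²/46 = 25/46 = 0.5435
Nov: (44 − 46)²/46 = 4/46 = 0.0870
Dec: (47 − 46)²/46 = 1/46 = 0.0217
Sum = 1.783
df = 11. Since 1.783 < 19.675, we do not reject H₀.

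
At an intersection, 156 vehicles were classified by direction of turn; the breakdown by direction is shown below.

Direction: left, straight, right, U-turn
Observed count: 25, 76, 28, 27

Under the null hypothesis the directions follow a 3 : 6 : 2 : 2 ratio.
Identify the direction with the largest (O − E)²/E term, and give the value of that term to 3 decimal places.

left, 3.361

Ratio total = 13. Expected counts: 156×3/13 = 36, 156×6/13 = 72, 156×2/13 = 24, 156×2/13 = 24.
χ² = (25−36)²/36 + (76−72)²/72 + (28−24)²/24 + (27−24)²/24
   = 3.3611 + 0.2222 + 0.6667 + 0.3750
The largest term is for left: 3.361.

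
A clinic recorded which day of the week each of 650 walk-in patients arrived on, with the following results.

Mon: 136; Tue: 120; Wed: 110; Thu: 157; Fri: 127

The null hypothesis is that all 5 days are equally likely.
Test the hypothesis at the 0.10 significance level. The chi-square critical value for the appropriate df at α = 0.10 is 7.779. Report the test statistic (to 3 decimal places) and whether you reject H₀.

Expected count for each of the 5 categories: 650/5 = 130.
cat         O        E   (O−E)²/E
Mon       136      130     0.2769
Tue       120      130     0.7692
Wed       110      130     3.0769
Thu       157      130     5.6077
Fri       127      130     0.0692
Sum = 9.800
df = 4. Since 9.800 > 7.779, we reject H₀.

9.800; reject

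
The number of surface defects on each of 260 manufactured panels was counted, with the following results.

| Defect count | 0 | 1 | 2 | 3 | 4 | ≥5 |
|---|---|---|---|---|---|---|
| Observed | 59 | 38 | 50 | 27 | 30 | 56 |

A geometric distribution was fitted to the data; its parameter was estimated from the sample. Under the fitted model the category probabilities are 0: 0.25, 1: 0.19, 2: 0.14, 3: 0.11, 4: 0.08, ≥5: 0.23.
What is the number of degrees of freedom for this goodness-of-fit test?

There are k = 6 categories and 1 parameter estimated from the data, so df = 6 − 1 − 1 = 4.

4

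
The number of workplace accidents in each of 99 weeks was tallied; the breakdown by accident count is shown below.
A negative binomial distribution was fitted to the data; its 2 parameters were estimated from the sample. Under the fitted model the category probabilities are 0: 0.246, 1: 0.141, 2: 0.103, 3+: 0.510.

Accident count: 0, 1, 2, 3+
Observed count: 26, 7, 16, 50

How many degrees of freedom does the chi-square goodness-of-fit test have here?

There are k = 4 categories and 2 parameters estimated from the data, so df = 4 − 1 − 2 = 1.

1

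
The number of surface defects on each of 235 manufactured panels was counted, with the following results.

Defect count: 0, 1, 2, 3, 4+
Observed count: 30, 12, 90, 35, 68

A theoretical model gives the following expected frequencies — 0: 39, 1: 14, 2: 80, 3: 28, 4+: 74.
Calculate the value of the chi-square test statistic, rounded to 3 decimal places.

0: (30 − 39)²/39 = 81/39 = 2.0769
1: (12 − 14)²/14 = 4/14 = 0.2857
2: (90 − 80)²/80 = 100/80 = 1.2500
3: (35 − 28)²/28 = 49/28 = 1.7500
4+: (68 − 74)²/74 = 36/74 = 0.4865
Sum = 5.849

5.849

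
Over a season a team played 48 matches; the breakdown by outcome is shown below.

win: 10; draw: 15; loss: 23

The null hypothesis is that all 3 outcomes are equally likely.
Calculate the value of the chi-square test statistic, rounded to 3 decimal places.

Under H₀ each category has probability 1/3, so each expected count is 48/3 = 16.
χ² = (10−16)²/16 + (15−16)²/16 + (23−16)²/16
   = 2.2500 + 0.0625 + 3.0625
Sum = 5.375

5.375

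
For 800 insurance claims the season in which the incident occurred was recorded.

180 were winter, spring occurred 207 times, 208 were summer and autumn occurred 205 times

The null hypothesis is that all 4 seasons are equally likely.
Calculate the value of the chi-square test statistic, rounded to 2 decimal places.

Under H₀ each category has probability 1/4, so each expected count is 800/4 = 200.
χ² = (180−200)²/200 + (207−200)²/200 + (208−200)²/200 + (205−200)²/200
   = 2.000 + 0.245 + 0.320 + 0.125
Sum = 2.69

2.69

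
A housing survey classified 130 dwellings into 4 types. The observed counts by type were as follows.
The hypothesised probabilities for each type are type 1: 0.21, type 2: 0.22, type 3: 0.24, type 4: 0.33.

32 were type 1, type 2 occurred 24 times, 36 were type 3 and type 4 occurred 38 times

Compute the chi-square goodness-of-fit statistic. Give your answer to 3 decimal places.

2.847

Expected counts E_i = n·p_i: 130×0.21 = 27.3, 130×0.22 = 28.6, 130×0.24 = 31.2, 130×0.33 = 42.9.
cat         O        E   (O−E)²/E
type 1     32     27.3     0.8092
type 2     24     28.6     0.7399
type 3     36     31.2     0.7385
type 4     38     42.9     0.5597
Sum = 2.847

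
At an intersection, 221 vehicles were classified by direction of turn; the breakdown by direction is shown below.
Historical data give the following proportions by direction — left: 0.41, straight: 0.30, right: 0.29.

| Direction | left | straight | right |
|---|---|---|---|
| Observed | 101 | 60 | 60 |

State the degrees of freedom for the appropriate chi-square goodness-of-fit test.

There are k = 3 categories and no parameters were estimated from the data, so df = 3 − 1 = 2.

2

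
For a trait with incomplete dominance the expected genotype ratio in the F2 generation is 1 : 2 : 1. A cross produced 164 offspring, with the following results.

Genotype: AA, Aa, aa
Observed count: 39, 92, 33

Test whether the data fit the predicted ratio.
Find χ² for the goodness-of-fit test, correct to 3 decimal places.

Ratio total = 4. Expected counts: 164×1/4 = 41, 164×2/4 = 82, 164×1/4 = 41.
AA: (39 − 41)²/41 = 4/41 = 0.0976
Aa: (92 − 82)²/82 = 100/82 = 1.2195
aa: (33 − 41)²/41 = 64/41 = 1.5610
Sum = 2.878

2.878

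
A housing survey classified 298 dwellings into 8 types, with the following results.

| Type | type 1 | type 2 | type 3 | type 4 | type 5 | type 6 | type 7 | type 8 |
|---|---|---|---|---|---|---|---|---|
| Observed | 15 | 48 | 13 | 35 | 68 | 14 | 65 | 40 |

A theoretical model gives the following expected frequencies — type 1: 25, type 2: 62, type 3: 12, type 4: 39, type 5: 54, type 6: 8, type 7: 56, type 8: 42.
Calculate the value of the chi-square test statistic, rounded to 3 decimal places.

17.326

type 1: (15 − 25)²/25 = 100/25 = 4.0000
type 2: (48 − 62)²/62 = 196/62 = 3.1613
type 3: (13 − 12)²/12 = 1/12 = 0.0833
type 4: (35 − 39)²/39 = 16/39 = 0.4103
type 5: (68 − 54)²/54 = 196/54 = 3.6296
type 6: (14 − 8)²/8 = 36/8 = 4.5000
type 7: (65 − 56)²/56 = 81/56 = 1.4464
type 8: (40 − 42)²/42 = 4/42 = 0.0952
Sum = 17.326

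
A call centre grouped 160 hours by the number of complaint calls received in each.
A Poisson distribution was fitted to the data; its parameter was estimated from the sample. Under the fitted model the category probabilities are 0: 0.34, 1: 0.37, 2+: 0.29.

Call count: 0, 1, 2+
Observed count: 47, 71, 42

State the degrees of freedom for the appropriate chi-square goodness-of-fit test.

There are k = 3 categories and 1 parameter estimated from the data, so df = 3 − 1 − 1 = 1.

1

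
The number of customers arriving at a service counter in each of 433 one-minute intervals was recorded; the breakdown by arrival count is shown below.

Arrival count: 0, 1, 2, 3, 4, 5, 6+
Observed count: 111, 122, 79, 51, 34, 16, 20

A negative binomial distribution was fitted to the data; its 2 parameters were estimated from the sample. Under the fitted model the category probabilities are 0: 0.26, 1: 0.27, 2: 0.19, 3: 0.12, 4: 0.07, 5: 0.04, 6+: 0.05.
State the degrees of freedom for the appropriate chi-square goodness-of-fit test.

4

There are k = 7 categories and 2 parameters estimated from the data, so df = 7 − 1 − 2 = 4.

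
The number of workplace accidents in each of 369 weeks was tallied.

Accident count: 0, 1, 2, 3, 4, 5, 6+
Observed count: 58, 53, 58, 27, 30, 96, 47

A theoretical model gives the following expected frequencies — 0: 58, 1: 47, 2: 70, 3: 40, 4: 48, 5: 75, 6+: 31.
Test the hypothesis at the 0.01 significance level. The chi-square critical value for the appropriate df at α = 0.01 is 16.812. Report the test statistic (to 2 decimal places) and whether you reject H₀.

27.94; reject

0: (58 − 58)²/58 = 0/58 = 0.000
1: (53 − 47)²/47 = 36/47 = 0.766
2: (58 − 70)²/70 = 144/70 = 2.057
3: (27 − 40)²/40 = 169/40 = 4.225
4: (30 − 48)²/48 = 324/48 = 6.750
5: (96 − 75)²/75 = 441/75 = 5.880
6+: (47 − 31)²/31 = 256/31 = 8.258
Sum = 27.94
df = 6. Since 27.94 > 16.812, we reject H₀.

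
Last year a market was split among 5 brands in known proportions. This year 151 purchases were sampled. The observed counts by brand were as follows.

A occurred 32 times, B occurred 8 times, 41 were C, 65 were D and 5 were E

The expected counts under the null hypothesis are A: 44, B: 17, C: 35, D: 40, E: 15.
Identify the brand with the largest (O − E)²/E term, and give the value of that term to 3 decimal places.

D, 15.625

cat         O        E   (O−E)²/E
A          32       44     3.2727
B           8       17     4.7647
C          41       35     1.0286
D          65       40    15.6250
E           5       15     6.6667
The largest term is for D: 15.625.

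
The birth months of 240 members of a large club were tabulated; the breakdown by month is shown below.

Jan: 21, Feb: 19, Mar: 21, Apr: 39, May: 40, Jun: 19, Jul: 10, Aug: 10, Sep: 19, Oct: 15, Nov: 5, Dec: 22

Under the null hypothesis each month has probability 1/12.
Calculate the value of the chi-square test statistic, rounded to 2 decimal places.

61.00

Expected count for each of the 12 categories: 240/12 = 20.
Jan: (21 − 20)²/20 = 1/20 = 0.050
Feb: (19 − 20)²/20 = 1/20 = 0.050
Mar: (21 − 20)²/20 = 1/20 = 0.050
Apr: (39 − 20)²/20 = 361/20 = 18.050
May: (40 − 20)²/20 = 400/20 = 20.000
Jun: (19 − 20)²/20 = 1/20 = 0.050
Jul: (10 − 20)²/20 = 100/20 = 5.000
Aug: (10 − 20)²/20 = 100/20 = 5.000
Sep: (19 − 20)²/20 = 1/20 = 0.050
Oct: (15 − 20)²/20 = 25/20 = 1.250
Nov: (5 − 20)²/20 = 225/20 = 11.250
Dec: (22 − 20)²/20 = 4/20 = 0.200
Sum = 61.00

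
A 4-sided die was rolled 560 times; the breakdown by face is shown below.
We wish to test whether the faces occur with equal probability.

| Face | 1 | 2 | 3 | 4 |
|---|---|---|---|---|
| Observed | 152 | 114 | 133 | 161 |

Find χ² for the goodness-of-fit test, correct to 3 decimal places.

Expected count for each of the 4 categories: 560/4 = 140.
χ² = (152−140)²/140 + (114−140)²/140 + (133−140)²/140 + (161−140)²/140
   = 1.0286 + 4.8286 + 0.3500 + 3.1500
Sum = 9.357

9.357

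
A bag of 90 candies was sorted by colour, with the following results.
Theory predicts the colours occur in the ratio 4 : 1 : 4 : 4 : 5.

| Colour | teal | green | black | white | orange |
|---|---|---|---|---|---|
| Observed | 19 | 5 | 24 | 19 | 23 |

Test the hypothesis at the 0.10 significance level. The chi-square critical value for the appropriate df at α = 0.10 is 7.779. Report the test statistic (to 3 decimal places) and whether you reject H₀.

1.060; do not reject

Ratio total = 18. Expected counts: 90×4/18 = 20, 90×1/18 = 5, 90×4/18 = 20, 90×4/18 = 20, 90×5/18 = 25.
χ² = (19−20)²/20 + (5−5)²/5 + (24−20)²/20 + (19−20)²/20 + (23−25)²/25
   = 0.0500 + 0.0000 + 0.8000 + 0.0500 + 0.1600
Sum = 1.060
df = 4. Since 1.060 < 7.779, we do not reject H₀.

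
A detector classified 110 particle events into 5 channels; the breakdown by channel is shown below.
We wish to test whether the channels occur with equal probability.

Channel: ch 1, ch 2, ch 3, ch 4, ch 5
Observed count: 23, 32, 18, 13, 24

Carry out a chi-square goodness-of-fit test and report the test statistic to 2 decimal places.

Under H₀ each category has probability 1/5, so each expected count is 110/5 = 22.
χ² = (23−22)²/22 + (32−22)²/22 + (18−22)²/22 + (13−22)²/22 + (24−22)²/22
   = 0.045 + 4.545 + 0.727 + 3.682 + 0.182
Sum = 9.18

9.18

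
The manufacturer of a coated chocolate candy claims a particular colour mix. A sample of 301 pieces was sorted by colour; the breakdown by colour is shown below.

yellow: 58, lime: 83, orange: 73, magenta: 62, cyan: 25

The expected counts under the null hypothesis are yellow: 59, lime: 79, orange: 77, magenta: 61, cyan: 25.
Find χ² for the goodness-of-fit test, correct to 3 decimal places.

yellow: (58 − 59)²/59 = 1/59 = 0.0169
lime: (83 − 79)²/79 = 16/79 = 0.2025
orange: (73 − 77)²/77 = 16/77 = 0.2078
magenta: (62 − 61)²/61 = 1/61 = 0.0164
cyan: (25 − 25)²/25 = 0/25 = 0.0000
Sum = 0.444

0.444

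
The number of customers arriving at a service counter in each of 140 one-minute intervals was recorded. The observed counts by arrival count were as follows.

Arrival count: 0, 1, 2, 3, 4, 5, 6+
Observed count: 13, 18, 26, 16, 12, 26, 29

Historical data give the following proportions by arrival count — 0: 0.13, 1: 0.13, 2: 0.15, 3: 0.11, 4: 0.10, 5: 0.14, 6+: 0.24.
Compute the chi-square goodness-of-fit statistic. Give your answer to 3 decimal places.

5.707

Expected counts E_i = n·p_i: 140×0.13 = 18.2, 140×0.13 = 18.2, 140×0.15 = 21, 140×0.11 = 15.4, 140×0.10 = 14, 140×0.14 = 19.6, 140×0.24 = 33.6.
χ² = (13−18.2)²/18.2 + (18−18.2)²/18.2 + (26−21)²/21 + (16−15.4)²/15.4 + (12−14)²/14 + (26−19.6)²/19.6 + (29−33.6)²/33.6
   = 1.4857 + 0.0022 + 1.1905 + 0.0234 + 0.2857 + 2.0898 + 0.6298
Sum = 5.707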